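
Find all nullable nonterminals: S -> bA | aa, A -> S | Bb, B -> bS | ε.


A nonterminal is nullable iff some alternative derives ε (directly, or every symbol in it is nullable)
Nullable: {B}


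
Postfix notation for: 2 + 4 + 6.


Left to right (same or higher precedence on left)
Postfix: 2 4 + 6 +


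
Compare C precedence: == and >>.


'>>' is shift (level 8); '==' is equality (level 6)
Higher level binds tighter
'>>' has higher precedence than '=='


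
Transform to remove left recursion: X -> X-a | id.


Left-recursive alternatives: X-a; non-recursive: id
Introduce X': X -> idX', X' -> -aX' | ε


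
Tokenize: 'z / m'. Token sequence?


Scan left to right, longest-match per lexeme
Tokens: ID(z), OP(/), ID(m)


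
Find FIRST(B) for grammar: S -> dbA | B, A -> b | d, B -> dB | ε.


Per alternative of B: FIRST(dB) = {d}; FIRST(ε) = {ε}
FIRST(B) = {d, ε}


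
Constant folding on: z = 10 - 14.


10 - 14 = -4 at compile time
Optimized: z = -4


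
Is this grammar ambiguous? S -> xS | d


right-linear, alternatives start with distinct terminals 'x' vs 'd': unique leftmost derivation
Unambiguous


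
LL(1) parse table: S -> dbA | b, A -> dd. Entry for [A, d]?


For [A, d]: 'd' ∈ FIRST(dd)
Entry: A -> dd


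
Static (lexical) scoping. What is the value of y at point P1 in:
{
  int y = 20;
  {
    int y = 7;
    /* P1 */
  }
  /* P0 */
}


y declared in the same block as P1
y = 7


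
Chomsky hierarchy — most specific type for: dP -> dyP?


LHS has context (more than one symbol) and |LHS| ≤ |RHS|
Classification: Type 1 (Context-Sensitive)


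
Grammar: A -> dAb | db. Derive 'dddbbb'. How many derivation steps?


Derivation: A => dAb => ddAbb => dddbbb
Steps: 3


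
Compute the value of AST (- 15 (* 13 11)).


Evaluate inner: (* 13 11) = 143
Evaluate root: (- 15 143) = -128
Result: -128


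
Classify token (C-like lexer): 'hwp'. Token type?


Pattern: letter/underscore followed by alphanumerics, not a keyword
Type: IDENTIFIER


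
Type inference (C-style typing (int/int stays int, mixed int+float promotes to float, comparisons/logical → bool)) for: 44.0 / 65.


Operand types: float / int
Rule: mixed int/float promotes to float; int/int stays int
Result type: float


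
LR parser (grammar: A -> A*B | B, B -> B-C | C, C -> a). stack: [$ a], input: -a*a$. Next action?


'a' on top is the handle for C -> a
Action: reduce (C -> a)


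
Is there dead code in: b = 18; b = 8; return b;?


first assignment to b is overwritten before any read
Dead: 'b = 18'


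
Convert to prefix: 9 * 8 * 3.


left-to-right (same/higher precedence on left): tree is (* (* 9 8) 3)
Prefix: * * 9 8 3


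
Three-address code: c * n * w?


Break into single-operator statements:
t1 = c * n
t2 = t1 * w


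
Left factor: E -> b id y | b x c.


Common prefix: 'b'
Factored: E -> b E', E' -> id y | x c


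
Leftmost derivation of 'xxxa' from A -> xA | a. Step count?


Derivation: A => xA => xxA => xxxA => xxxa
Steps: 4


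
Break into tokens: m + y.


Scan left to right, longest-match per lexeme
Tokens: ID(m), OP(+), ID(y)


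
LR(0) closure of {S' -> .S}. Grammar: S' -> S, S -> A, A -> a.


Start: S' -> .S
For each item with dot before a nonterminal B, add B -> .γ for every B-production
Closure: [S' -> .S, S -> .A, A -> .a]


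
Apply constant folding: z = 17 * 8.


17 * 8 = 136 at compile time
Optimized: z = 136


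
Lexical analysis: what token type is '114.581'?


Pattern: digits with a decimal point
Type: FLOAT_LITERAL


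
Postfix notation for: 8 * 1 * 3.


Left to right (same or higher precedence on left)
Postfix: 8 1 * 3 *


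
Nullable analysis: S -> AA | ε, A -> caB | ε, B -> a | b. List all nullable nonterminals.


A nonterminal is nullable iff some alternative derives ε (directly, or every symbol in it is nullable)
Nullable: {A, S}


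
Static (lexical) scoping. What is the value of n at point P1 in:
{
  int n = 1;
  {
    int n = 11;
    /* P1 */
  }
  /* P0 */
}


n declared in the same block as P1
n = 11


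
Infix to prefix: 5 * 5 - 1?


left-to-right (same/higher precedence on left): tree is (- (* 5 5) 1)
Prefix: - * 5 5 1


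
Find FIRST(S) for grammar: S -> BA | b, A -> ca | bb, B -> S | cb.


Per alternative of S: FIRST(BA) = {b, c}; FIRST(b) = {b}
FIRST(S) = {b, c}


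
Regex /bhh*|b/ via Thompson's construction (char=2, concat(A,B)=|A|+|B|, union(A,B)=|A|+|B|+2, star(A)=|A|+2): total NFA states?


Syntax tree has 4 char leaf(s), 1 union(s), 1 star(s)
chars contribute 4×2 = 8; each union adds +2; each star adds +2
Total: 8 + 2 + 2 = 12 states


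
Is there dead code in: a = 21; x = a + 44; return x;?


a is read by x's definition; x is returned
No dead code


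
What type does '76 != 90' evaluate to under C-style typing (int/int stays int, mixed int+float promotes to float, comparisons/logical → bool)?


Operand types: int != int
Rule: comparison yields bool
Result type: bool


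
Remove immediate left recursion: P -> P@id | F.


Left-recursive alternatives: P@id; non-recursive: F
Introduce P': P -> FP', P' -> @idP' | ε


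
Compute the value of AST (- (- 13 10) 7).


Evaluate inner: (- 13 10) = 3
Evaluate root: (- 3 7) = -4
Result: -4


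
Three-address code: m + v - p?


Break into single-operator statements:
t1 = m + v
t2 = t1 - p


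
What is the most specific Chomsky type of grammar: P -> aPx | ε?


Single nonterminal LHS, but a^n x^n is not regular
Classification: Type 2 (Context-Free)


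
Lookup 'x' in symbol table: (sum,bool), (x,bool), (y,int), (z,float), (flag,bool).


Lookup 'x' → type bool


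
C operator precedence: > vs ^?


'>' is relational (level 7); '^' is bitwise XOR (level 4)
Higher level binds tighter
'>' has higher precedence than '^'


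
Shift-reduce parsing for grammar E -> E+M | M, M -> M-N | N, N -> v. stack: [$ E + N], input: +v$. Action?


'N' (not preceded by M-) is the handle for M -> N
Action: reduce (M -> N)


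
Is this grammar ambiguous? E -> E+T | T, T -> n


precedence layered via separate nonterminal T: deterministic
Unambiguous


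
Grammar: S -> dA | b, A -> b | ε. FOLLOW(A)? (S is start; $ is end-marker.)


$ ∈ FOLLOW(S). For each A -> αBβ: add FIRST(β)\{ε} to FOLLOW(B); if β nullable, add FOLLOW(A).
FOLLOW(A) = {$}


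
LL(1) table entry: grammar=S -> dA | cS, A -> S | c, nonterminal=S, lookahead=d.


For [S, d]: 'd' ∈ FIRST(dA)
Entry: S -> dA


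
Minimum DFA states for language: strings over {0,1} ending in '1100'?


Track the longest suffix of input matching a prefix of '1100': 5 classes (prefixes of length 0..4)
Minimal DFA: 5 states


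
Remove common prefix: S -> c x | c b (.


Common prefix: 'c'
Factored: S -> c S', S' -> x | b (


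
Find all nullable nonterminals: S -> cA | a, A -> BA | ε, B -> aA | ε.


A nonterminal is nullable iff some alternative derives ε (directly, or every symbol in it is nullable)
Nullable: {A, B}


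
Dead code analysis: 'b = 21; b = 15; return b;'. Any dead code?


first assignment to b is overwritten before any read
Dead: 'b = 21'


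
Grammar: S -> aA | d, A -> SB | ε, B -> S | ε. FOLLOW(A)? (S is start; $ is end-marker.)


$ ∈ FOLLOW(S). For each A -> αBβ: add FIRST(β)\{ε} to FOLLOW(B); if β nullable, add FOLLOW(A).
FOLLOW(A) = {$, a, d}


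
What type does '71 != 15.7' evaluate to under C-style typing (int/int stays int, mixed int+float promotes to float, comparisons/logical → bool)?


Operand types: int != float
Rule: comparison yields bool
Result type: bool


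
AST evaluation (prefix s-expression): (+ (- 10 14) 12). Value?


Evaluate inner: (- 10 14) = -4
Evaluate root: (+ -4 12) = 8
Result: 8


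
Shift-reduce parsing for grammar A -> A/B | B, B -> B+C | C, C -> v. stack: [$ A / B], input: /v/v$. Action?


handle 'A/B' on top; lookahead ∈ FOLLOW(A) = {/, $}
Action: reduce (A -> A/B)


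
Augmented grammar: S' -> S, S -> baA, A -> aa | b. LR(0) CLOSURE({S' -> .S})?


Start: S' -> .S
For each item with dot before a nonterminal B, add B -> .γ for every B-production
Closure: [S' -> .S, S -> .baA]


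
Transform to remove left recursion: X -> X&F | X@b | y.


Left-recursive alternatives: X&F, X@b; non-recursive: y
Introduce X': X -> yX', X' -> &FX' | @bX' | ε


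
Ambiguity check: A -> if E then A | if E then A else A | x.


dangling else: 'if E then if E then x else x' parses two ways
Ambiguous


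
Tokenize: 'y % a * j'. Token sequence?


Scan left to right, longest-match per lexeme
Tokens: ID(y), OP(%), ID(a), OP(*), ID(j)


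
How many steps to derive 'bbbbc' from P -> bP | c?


Derivation: P => bP => bbP => bbbP => bbbbP => bbbbc
Steps: 5


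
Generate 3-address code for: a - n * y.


Break into single-operator statements:
t1 = n * y
t2 = a - t1


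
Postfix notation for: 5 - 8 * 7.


* has higher precedence, evaluate 8*7 first
Postfix: 5 8 7 * -


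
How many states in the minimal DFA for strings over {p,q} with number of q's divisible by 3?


Track (count of q) mod 3: states 0..2, accept at 0
Minimal DFA: 3 states


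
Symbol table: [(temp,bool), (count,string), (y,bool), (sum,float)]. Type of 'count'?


Lookup 'count' → type string


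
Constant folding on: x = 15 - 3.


15 - 3 = 12 at compile time
Optimized: x = 12


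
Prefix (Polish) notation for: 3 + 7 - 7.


left-to-right (same/higher precedence on left): tree is (- (+ 3 7) 7)
Prefix: - + 3 7 7


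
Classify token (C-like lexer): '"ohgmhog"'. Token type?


Pattern: double-quoted sequence
Type: STRING_LITERAL


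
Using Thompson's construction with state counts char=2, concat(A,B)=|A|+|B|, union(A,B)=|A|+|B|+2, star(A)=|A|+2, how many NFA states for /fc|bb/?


Syntax tree has 4 char leaf(s), 1 union(s), 0 star(s)
chars contribute 4×2 = 8; each union adds +2; each star adds +2
Total: 8 + 2 + 0 = 10 states


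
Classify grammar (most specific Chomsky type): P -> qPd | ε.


Single nonterminal LHS, but q^n d^n is not regular
Classification: Type 2 (Context-Free)


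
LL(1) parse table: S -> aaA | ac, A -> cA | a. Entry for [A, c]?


For [A, c]: 'c' ∈ FIRST(cA)
Entry: A -> cA


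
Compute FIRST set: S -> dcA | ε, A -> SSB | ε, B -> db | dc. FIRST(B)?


Per alternative of B: FIRST(db) = {d}; FIRST(dc) = {d}
FIRST(B) = {d}


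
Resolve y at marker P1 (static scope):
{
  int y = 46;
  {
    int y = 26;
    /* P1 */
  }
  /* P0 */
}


y declared in the same block as P1
y = 26


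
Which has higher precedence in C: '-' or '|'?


'-' is additive (level 9); '|' is bitwise OR (level 3)
Higher level binds tighter
'-' has higher precedence than '|'


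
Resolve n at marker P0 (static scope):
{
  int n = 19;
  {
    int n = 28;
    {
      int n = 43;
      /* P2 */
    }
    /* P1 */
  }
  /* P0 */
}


n declared in the same block as P0
n = 19


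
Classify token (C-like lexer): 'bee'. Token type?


Pattern: letter/underscore followed by alphanumerics, not a keyword
Type: IDENTIFIER


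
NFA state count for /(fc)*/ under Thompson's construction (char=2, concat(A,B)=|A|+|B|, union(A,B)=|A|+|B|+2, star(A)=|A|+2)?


Syntax tree has 2 char leaf(s), 0 union(s), 1 star(s)
chars contribute 2×2 = 4; each union adds +2; each star adds +2
Total: 4 + 0 + 2 = 6 states


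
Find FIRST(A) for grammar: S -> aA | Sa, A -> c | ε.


Per alternative of A: FIRST(c) = {c}; FIRST(ε) = {ε}
FIRST(A) = {c, ε}


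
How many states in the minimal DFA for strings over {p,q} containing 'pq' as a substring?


KMP-style automaton: 2 progress states + 1 absorbing accept = 3
Minimal DFA: 3 states


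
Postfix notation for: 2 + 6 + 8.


Left to right (same or higher precedence on left)
Postfix: 2 6 + 8 +


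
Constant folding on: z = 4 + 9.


4 + 9 = 13 at compile time
Optimized: z = 13


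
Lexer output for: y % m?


Scan left to right, longest-match per lexeme
Tokens: ID(y), OP(%), ID(m)


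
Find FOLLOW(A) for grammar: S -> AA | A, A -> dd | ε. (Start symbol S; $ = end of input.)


$ ∈ FOLLOW(S). For each A -> αBβ: add FIRST(β)\{ε} to FOLLOW(B); if β nullable, add FOLLOW(A).
FOLLOW(A) = {$, d}


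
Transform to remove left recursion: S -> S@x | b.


Left-recursive alternatives: S@x; non-recursive: b
Introduce S': S -> bS', S' -> @xS' | ε


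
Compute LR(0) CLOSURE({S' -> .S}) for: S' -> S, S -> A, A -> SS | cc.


Start: S' -> .S
For each item with dot before a nonterminal B, add B -> .γ for every B-production
Closure: [S' -> .S, S -> .A, A -> .SS, A -> .cc]


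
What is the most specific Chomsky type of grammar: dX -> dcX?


LHS has context (more than one symbol) and |LHS| ≤ |RHS|
Classification: Type 1 (Context-Sensitive)


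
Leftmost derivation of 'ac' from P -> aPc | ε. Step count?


Derivation: P => aPc => ac
Steps: 2


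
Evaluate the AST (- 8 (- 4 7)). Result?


Evaluate inner: (- 4 7) = -3
Evaluate root: (- 8 -3) = 11
Result: 11


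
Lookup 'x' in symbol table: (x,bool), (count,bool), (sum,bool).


Lookup 'x' → type bool


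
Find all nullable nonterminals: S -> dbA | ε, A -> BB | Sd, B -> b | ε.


A nonterminal is nullable iff some alternative derives ε (directly, or every symbol in it is nullable)
Nullable: {A, B, S}


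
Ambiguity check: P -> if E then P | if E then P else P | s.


dangling else: 'if E then if E then s else s' parses two ways
Ambiguous


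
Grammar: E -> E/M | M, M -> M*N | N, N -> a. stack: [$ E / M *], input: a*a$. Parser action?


no handle; shift 'a'
Action: shift


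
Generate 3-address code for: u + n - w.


Break into single-operator statements:
t1 = u + n
t2 = t1 - w


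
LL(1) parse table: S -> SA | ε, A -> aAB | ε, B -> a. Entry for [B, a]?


For [B, a]: 'a' ∈ FIRST(a)
Entry: B -> a


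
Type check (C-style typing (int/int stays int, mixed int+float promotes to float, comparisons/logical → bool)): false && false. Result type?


Operand types: bool && bool
Rule: logical operators take bool operands and yield bool
Result type: bool


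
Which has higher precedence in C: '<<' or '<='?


'<<' is shift (level 8); '<=' is relational (level 7)
Higher level binds tighter
'<<' has higher precedence than '<='


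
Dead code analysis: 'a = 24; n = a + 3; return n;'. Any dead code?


a is read by n's definition; n is returned
No dead code


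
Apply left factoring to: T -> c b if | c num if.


Common prefix: 'c'
Factored: T -> c T', T' -> b if | num if


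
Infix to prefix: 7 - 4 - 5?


left-to-right (same/higher precedence on left): tree is (- (- 7 4) 5)
Prefix: - - 7 4 5


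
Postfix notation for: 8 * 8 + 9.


Left to right (same or higher precedence on left)
Postfix: 8 8 * 9 +


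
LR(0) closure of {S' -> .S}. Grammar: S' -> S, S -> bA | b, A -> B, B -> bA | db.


Start: S' -> .S
For each item with dot before a nonterminal B, add B -> .γ for every B-production
Closure: [S' -> .S, S -> .bA, S -> .b]


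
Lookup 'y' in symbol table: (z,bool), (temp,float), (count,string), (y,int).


Lookup 'y' → type int


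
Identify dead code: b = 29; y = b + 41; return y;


b is read by y's definition; y is returned
No dead code


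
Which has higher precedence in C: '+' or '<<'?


'+' is additive (level 9); '<<' is shift (level 8)
Higher level binds tighter
'+' has higher precedence than '<<'


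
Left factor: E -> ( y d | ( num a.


Common prefix: '('
Factored: E -> ( E', E' -> y d | num a


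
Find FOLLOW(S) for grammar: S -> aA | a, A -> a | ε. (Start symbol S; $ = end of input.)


$ ∈ FOLLOW(S). For each A -> αBβ: add FIRST(β)\{ε} to FOLLOW(B); if β nullable, add FOLLOW(A).
FOLLOW(S) = {$}


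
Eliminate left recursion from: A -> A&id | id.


Left-recursive alternatives: A&id; non-recursive: id
Introduce A': A -> idA', A' -> &idA' | ε


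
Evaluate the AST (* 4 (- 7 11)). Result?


Evaluate inner: (- 7 11) = -4
Evaluate root: (* 4 -4) = -16
Result: -16


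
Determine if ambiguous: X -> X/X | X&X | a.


'a/a&a' has two parse trees (no precedence encoded between / and &)
Ambiguous


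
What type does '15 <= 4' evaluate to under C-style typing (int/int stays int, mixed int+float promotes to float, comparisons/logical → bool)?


Operand types: int <= int
Rule: comparison yields bool
Result type: bool


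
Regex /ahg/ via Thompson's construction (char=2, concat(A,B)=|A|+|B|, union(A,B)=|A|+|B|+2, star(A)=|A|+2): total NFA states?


Syntax tree has 3 char leaf(s), 0 union(s), 0 star(s)
chars contribute 3×2 = 6; each union adds +2; each star adds +2
Total: 6 + 0 + 0 = 6 states


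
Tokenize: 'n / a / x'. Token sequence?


Scan left to right, longest-match per lexeme
Tokens: ID(n), OP(/), ID(a), OP(/), ID(x)


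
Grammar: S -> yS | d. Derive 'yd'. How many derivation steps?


Derivation: S => yS => yd
Steps: 2


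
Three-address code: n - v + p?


Break into single-operator statements:
t1 = n - v
t2 = t1 + p


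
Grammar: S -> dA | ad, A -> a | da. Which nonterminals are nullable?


A nonterminal is nullable iff some alternative derives ε (directly, or every symbol in it is nullable)
Nullable: {}


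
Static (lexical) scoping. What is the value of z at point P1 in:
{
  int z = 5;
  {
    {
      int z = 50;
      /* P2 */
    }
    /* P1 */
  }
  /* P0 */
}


P1's block does not declare z; resolves to the enclosing declaration at depth 0
z = 5


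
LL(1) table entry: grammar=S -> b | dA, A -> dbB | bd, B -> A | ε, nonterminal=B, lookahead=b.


For [B, b]: 'b' ∈ FIRST(A)
Entry: B -> A


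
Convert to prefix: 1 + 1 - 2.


left-to-right (same/higher precedence on left): tree is (- (+ 1 1) 2)
Prefix: - + 1 1 2


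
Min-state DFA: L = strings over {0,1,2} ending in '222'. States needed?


Track the longest suffix of input matching a prefix of '222': 4 classes (prefixes of length 0..3)
Minimal DFA: 4 states


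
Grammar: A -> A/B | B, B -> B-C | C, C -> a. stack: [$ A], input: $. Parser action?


start symbol A on stack, input exhausted
Action: accept


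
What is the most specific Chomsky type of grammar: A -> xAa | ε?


Single nonterminal LHS, but x^n a^n is not regular
Classification: Type 2 (Context-Free)


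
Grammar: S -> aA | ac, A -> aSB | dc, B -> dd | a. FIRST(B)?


Per alternative of B: FIRST(dd) = {d}; FIRST(a) = {a}
FIRST(B) = {a, d}


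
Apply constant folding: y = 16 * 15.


16 * 15 = 240 at compile time
Optimized: y = 240


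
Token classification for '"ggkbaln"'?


Pattern: double-quoted sequence
Type: STRING_LITERAL


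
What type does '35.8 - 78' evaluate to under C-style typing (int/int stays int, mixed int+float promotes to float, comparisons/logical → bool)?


Operand types: float - int
Rule: mixed int/float promotes to float; int/int stays int
Result type: float


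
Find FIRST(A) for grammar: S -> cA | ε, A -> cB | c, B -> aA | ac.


Per alternative of A: FIRST(cB) = {c}; FIRST(c) = {c}
FIRST(A) = {c}


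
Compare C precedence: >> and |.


'>>' is shift (level 8); '|' is bitwise OR (level 3)
Higher level binds tighter
'>>' has higher precedence than '|'


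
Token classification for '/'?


Pattern: operator symbol
Type: OPERATOR


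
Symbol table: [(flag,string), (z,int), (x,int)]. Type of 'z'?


Lookup 'z' → type int


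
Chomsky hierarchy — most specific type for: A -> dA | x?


Right-linear: every RHS is a terminal or a terminal followed by one nonterminal
Classification: Type 3 (Regular)


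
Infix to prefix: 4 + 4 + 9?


left-to-right (same/higher precedence on left): tree is (+ (+ 4 4) 9)
Prefix: + + 4 4 9


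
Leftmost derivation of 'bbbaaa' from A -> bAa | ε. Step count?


Derivation: A => bAa => bbAaa => bbbAaaa => bbbaaa
Steps: 4


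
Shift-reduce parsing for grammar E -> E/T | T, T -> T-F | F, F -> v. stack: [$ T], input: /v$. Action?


lookahead ∉ {-} so T won't extend; reduce E -> T
Action: reduce (E -> T)


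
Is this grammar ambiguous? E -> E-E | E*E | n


'n-n*n' has two parse trees (no precedence encoded between - and *)
Ambiguous


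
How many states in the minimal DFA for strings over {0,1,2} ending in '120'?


Track the longest suffix of input matching a prefix of '120': 4 classes (prefixes of length 0..3)
Minimal DFA: 4 states


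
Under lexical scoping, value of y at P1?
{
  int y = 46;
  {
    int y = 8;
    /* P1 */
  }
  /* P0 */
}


y declared in the same block as P1
y = 8


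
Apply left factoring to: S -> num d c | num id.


Common prefix: 'num'
Factored: S -> num S', S' -> d c | id


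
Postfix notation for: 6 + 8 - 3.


Left to right (same or higher precedence on left)
Postfix: 6 8 + 3 -


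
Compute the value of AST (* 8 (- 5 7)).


Evaluate inner: (- 5 7) = -2
Evaluate root: (* 8 -2) = -16
Result: -16


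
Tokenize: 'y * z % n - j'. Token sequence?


Scan left to right, longest-match per lexeme
Tokens: ID(y), OP(*), ID(z), OP(%), ID(n), OP(-), ID(j)


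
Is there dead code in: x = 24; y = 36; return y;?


x is assigned but never read
Dead: 'x = 24'


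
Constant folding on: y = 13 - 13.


13 - 13 = 0 at compile time
Optimized: y = 0


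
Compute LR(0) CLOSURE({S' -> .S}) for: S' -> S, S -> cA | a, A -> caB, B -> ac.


Start: S' -> .S
For each item with dot before a nonterminal B, add B -> .γ for every B-production
Closure: [S' -> .S, S -> .cA, S -> .a]


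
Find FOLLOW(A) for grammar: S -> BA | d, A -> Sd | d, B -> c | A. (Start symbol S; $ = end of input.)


$ ∈ FOLLOW(S). For each A -> αBβ: add FIRST(β)\{ε} to FOLLOW(B); if β nullable, add FOLLOW(A).
FOLLOW(A) = {$, c, d}


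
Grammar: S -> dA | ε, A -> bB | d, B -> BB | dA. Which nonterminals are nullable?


A nonterminal is nullable iff some alternative derives ε (directly, or every symbol in it is nullable)
Nullable: {S}


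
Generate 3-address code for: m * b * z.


Break into single-operator statements:
t1 = m * b
t2 = t1 * z


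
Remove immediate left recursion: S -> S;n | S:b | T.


Left-recursive alternatives: S;n, S:b; non-recursive: T
Introduce S': S -> TS', S' -> ;nS' | :bS' | ε


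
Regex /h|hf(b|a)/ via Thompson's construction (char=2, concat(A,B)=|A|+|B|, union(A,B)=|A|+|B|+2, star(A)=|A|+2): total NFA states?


Syntax tree has 5 char leaf(s), 2 union(s), 0 star(s)
chars contribute 5×2 = 10; each union adds +2; each star adds +2
Total: 10 + 4 + 0 = 14 states


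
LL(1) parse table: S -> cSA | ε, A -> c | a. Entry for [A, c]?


For [A, c]: 'c' ∈ FIRST(c)
Entry: A -> c


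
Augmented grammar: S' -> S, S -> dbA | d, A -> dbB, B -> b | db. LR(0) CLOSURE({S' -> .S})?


Start: S' -> .S
For each item with dot before a nonterminal B, add B -> .γ for every B-production
Closure: [S' -> .S, S -> .dbA, S -> .d]


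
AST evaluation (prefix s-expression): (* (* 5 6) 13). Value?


Evaluate inner: (* 5 6) = 30
Evaluate root: (* 30 13) = 390
Result: 390


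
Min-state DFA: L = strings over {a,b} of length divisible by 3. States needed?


Track length mod 3: states 0..2, accept at 0
Minimal DFA: 3 states


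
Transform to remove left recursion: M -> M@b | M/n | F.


Left-recursive alternatives: M@b, M/n; non-recursive: F
Introduce M': M -> FM', M' -> @bM' | /nM' | ε


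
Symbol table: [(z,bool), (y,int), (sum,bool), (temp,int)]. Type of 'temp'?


Lookup 'temp' → type int


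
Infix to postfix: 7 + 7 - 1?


Left to right (same or higher precedence on left)
Postfix: 7 7 + 1 -


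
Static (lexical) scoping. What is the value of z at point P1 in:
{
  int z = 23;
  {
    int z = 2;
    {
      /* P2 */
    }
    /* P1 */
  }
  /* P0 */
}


z declared in the same block as P1
z = 2


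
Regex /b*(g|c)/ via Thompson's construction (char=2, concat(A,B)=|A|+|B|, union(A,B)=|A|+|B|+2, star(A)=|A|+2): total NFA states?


Syntax tree has 3 char leaf(s), 1 union(s), 1 star(s)
chars contribute 3×2 = 6; each union adds +2; each star adds +2
Total: 6 + 2 + 2 = 10 states


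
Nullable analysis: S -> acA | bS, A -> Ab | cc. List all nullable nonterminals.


A nonterminal is nullable iff some alternative derives ε (directly, or every symbol in it is nullable)
Nullable: {}


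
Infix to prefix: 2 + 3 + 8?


left-to-right (same/higher precedence on left): tree is (+ (+ 2 3) 8)
Prefix: + + 2 3 8


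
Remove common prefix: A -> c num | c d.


Common prefix: 'c'
Factored: A -> c A', A' -> num | d


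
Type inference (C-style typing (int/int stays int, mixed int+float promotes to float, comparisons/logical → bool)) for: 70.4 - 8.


Operand types: float - int
Rule: mixed int/float promotes to float; int/int stays int
Result type: float


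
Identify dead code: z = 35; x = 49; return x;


z is assigned but never read
Dead: 'z = 35'


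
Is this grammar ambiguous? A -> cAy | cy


balanced c^n…y^n: each string has a unique parse
Unambiguous


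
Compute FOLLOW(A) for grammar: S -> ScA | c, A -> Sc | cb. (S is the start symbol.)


$ ∈ FOLLOW(S). For each A -> αBβ: add FIRST(β)\{ε} to FOLLOW(B); if β nullable, add FOLLOW(A).
FOLLOW(A) = {$, c}


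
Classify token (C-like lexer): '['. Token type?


Pattern: delimiter/punctuation
Type: PUNCTUATION


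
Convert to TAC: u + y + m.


Break into single-operator statements:
t1 = u + y
t2 = t1 + m


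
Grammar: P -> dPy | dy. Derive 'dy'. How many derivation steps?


Derivation: P => dy
Steps: 1


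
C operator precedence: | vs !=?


'!=' is equality (level 6); '|' is bitwise OR (level 3)
Higher level binds tighter
'!=' has higher precedence than '|'


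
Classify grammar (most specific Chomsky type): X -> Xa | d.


Left-linear: every RHS is a terminal or one nonterminal followed by a terminal
Classification: Type 3 (Regular)


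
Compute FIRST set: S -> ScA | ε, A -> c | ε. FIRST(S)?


Per alternative of S: FIRST(ScA) = {c}; FIRST(ε) = {ε}
FIRST(S) = {c, ε}


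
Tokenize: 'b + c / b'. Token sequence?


Scan left to right, longest-match per lexeme
Tokens: ID(b), OP(+), ID(c), OP(/), ID(b)


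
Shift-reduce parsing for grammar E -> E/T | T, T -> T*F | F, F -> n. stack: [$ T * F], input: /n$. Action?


handle 'T*F' on top
Action: reduce (T -> T*F)


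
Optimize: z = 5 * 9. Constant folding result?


5 * 9 = 45 at compile time
Optimized: z = 45


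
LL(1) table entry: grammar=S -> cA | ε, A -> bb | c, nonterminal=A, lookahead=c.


For [A, c]: 'c' ∈ FIRST(c)
Entry: A -> c


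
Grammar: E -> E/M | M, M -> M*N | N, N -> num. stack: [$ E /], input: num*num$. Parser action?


no handle ('E/' is not any RHS); shift 'num'
Action: shift


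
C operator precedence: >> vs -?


'-' is additive (level 9); '>>' is shift (level 8)
Higher level binds tighter
'-' has higher precedence than '>>'


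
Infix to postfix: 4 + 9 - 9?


Left to right (same or higher precedence on left)
Postfix: 4 9 + 9 -


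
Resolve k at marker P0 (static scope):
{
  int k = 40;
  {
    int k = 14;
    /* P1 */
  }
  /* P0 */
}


k declared in the same block as P0
k = 40


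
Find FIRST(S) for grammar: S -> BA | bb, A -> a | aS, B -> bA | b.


Per alternative of S: FIRST(BA) = {b}; FIRST(bb) = {b}
FIRST(S) = {b}


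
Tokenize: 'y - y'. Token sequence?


Scan left to right, longest-match per lexeme
Tokens: ID(y), OP(-), ID(y)


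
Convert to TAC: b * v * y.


Break into single-operator statements:
t1 = b * v
t2 = t1 * y


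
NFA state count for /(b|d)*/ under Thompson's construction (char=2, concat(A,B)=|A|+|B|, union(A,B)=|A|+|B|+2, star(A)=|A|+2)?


Syntax tree has 2 char leaf(s), 1 union(s), 1 star(s)
chars contribute 2×2 = 4; each union adds +2; each star adds +2
Total: 4 + 2 + 2 = 8 states


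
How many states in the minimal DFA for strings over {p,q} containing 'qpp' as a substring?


KMP-style automaton: 3 progress states + 1 absorbing accept = 4
Minimal DFA: 4 states


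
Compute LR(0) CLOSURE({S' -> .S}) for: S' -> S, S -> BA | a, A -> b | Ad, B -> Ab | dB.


Start: S' -> .S
For each item with dot before a nonterminal B, add B -> .γ for every B-production
Closure: [S' -> .S, S -> .BA, S -> .a, B -> .Ab, B -> .dB, A -> .b, A -> .Ad]


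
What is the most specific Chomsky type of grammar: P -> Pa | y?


Left-linear: every RHS is a terminal or one nonterminal followed by a terminal
Classification: Type 3 (Regular)


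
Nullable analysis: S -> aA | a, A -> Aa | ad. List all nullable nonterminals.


A nonterminal is nullable iff some alternative derives ε (directly, or every symbol in it is nullable)
Nullable: {}


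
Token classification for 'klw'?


Pattern: letter/underscore followed by alphanumerics, not a keyword
Type: IDENTIFIER


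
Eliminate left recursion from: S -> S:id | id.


Left-recursive alternatives: S:id; non-recursive: id
Introduce S': S -> idS', S' -> :idS' | ε


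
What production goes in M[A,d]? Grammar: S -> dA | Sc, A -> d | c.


For [A, d]: 'd' ∈ FIRST(d)
Entry: A -> d


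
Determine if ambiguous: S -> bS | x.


right-linear, alternatives start with distinct terminals 'b' vs 'x': unique leftmost derivation
Unambiguous


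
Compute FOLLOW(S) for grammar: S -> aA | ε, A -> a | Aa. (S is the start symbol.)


$ ∈ FOLLOW(S). For each A -> αBβ: add FIRST(β)\{ε} to FOLLOW(B); if β nullable, add FOLLOW(A).
FOLLOW(S) = {$}


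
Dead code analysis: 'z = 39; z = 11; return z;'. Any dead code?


first assignment to z is overwritten before any read
Dead: 'z = 39'


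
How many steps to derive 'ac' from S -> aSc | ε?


Derivation: S => aSc => ac
Steps: 2


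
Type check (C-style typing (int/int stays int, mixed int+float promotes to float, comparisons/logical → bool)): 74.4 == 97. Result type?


Operand types: float == int
Rule: comparison yields bool
Result type: bool


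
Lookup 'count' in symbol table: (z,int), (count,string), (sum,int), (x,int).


Lookup 'count' → type string


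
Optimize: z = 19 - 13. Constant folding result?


19 - 13 = 6 at compile time
Optimized: z = 6


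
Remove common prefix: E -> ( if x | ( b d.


Common prefix: '('
Factored: E -> ( E', E' -> if x | b d


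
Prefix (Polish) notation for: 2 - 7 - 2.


left-to-right (same/higher precedence on left): tree is (- (- 2 7) 2)
Prefix: - - 2 7 2


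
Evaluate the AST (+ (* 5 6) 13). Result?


Evaluate inner: (* 5 6) = 30
Evaluate root: (+ 30 13) = 43
Result: 43


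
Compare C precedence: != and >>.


'>>' is shift (level 8); '!=' is equality (level 6)
Higher level binds tighter
'>>' has higher precedence than '!='


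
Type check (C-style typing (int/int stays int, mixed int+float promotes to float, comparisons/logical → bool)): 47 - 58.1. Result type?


Operand types: int - float
Rule: mixed int/float promotes to float; int/int stays int
Result type: float


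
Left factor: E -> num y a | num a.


Common prefix: 'num'
Factored: E -> num E', E' -> y a | a


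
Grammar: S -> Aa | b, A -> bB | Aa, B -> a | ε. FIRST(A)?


Per alternative of A: FIRST(bB) = {b}; FIRST(Aa) = {b}
FIRST(A) = {b}


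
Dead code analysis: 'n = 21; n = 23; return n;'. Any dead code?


first assignment to n is overwritten before any read
Dead: 'n = 21'


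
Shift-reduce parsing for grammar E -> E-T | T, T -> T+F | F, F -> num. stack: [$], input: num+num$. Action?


no handle on stack; shift 'num'
Action: shift


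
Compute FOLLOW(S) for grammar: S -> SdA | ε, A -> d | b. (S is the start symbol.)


$ ∈ FOLLOW(S). For each A -> αBβ: add FIRST(β)\{ε} to FOLLOW(B); if β nullable, add FOLLOW(A).
FOLLOW(S) = {$, d}


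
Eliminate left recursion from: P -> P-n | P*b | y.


Left-recursive alternatives: P-n, P*b; non-recursive: y
Introduce P': P -> yP', P' -> -nP' | *bP' | ε


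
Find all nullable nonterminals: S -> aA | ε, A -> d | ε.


A nonterminal is nullable iff some alternative derives ε (directly, or every symbol in it is nullable)
Nullable: {A, S}


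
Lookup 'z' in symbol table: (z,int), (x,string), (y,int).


Lookup 'z' → type int


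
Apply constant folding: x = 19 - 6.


19 - 6 = 13 at compile time
Optimized: x = 13


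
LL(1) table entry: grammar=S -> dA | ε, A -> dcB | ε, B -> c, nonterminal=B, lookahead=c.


For [B, c]: 'c' ∈ FIRST(c)
Entry: B -> c


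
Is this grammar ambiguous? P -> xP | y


right-linear, alternatives start with distinct terminals 'x' vs 'y': unique leftmost derivation
Unambiguous


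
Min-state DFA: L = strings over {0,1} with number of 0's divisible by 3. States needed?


Track (count of 0) mod 3: states 0..2, accept at 0
Minimal DFA: 3 states


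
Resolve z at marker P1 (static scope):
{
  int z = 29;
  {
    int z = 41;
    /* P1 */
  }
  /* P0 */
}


z declared in the same block as P1
z = 41


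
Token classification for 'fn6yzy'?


Pattern: letter/underscore followed by alphanumerics, not a keyword
Type: IDENTIFIER


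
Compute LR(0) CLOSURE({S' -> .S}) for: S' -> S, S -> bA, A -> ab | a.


Start: S' -> .S
For each item with dot before a nonterminal B, add B -> .γ for every B-production
Closure: [S' -> .S, S -> .bA]


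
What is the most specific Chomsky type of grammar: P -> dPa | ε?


Single nonterminal LHS, but d^n a^n is not regular
Classification: Type 2 (Context-Free)


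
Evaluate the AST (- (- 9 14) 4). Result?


Evaluate inner: (- 9 14) = -5
Evaluate root: (- -5 4) = -9
Result: -9


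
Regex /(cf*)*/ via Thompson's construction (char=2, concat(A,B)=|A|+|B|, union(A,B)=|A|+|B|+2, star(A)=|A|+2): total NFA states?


Syntax tree has 2 char leaf(s), 0 union(s), 2 star(s)
chars contribute 2×2 = 4; each union adds +2; each star adds +2
Total: 4 + 0 + 4 = 8 states


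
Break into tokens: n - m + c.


Scan left to right, longest-match per lexeme
Tokens: ID(n), OP(-), ID(m), OP(+), ID(c)


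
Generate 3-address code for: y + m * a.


Break into single-operator statements:
t1 = m * a
t2 = y + t1


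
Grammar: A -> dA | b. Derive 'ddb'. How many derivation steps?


Derivation: A => dA => ddA => ddb
Steps: 3


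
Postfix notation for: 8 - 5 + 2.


Left to right (same or higher precedence on left)
Postfix: 8 5 - 2 +


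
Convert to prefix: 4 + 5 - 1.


left-to-right (same/higher precedence on left): tree is (- (+ 4 5) 1)
Prefix: - + 4 5 1


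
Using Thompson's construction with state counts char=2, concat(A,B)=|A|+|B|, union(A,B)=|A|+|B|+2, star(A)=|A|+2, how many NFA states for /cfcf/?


Syntax tree has 4 char leaf(s), 0 union(s), 0 star(s)
chars contribute 4×2 = 8; each union adds +2; each star adds +2
Total: 8 + 0 + 0 = 8 states


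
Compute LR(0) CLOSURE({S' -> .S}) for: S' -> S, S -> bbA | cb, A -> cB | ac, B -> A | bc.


Start: S' -> .S
For each item with dot before a nonterminal B, add B -> .γ for every B-production
Closure: [S' -> .S, S -> .bbA, S -> .cb]


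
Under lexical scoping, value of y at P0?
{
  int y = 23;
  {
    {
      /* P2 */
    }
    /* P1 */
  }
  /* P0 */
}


y declared in the same block as P0
y = 23


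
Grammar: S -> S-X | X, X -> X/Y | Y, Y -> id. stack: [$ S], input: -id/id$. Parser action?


shift '-' to continue S -> S-X
Action: shift


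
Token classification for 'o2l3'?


Pattern: letter/underscore followed by alphanumerics, not a keyword
Type: IDENTIFIER


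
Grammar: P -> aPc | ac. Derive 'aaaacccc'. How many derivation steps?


Derivation: P => aPc => aaPcc => aaaPccc => aaaacccc
Steps: 4


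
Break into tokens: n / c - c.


Scan left to right, longest-match per lexeme
Tokens: ID(n), OP(/), ID(c), OP(-), ID(c)


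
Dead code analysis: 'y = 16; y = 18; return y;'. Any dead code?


first assignment to y is overwritten before any read
Dead: 'y = 16'


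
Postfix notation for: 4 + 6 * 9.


* has higher precedence, evaluate 6*9 first
Postfix: 4 6 9 * +


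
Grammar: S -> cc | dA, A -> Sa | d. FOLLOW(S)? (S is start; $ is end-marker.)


$ ∈ FOLLOW(S). For each A -> αBβ: add FIRST(β)\{ε} to FOLLOW(B); if β nullable, add FOLLOW(A).
FOLLOW(S) = {$, a}


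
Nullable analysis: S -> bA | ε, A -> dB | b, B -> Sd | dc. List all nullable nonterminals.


A nonterminal is nullable iff some alternative derives ε (directly, or every symbol in it is nullable)
Nullable: {S}


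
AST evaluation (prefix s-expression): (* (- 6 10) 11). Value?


Evaluate inner: (- 6 10) = -4
Evaluate root: (* -4 11) = -44
Result: -44


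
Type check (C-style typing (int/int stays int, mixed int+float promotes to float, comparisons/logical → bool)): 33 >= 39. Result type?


Operand types: int >= int
Rule: comparison yields bool
Result type: bool


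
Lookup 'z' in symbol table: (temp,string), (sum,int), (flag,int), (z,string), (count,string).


Lookup 'z' → type string


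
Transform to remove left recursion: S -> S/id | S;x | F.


Left-recursive alternatives: S/id, S;x; non-recursive: F
Introduce S': S -> FS', S' -> /idS' | ;xS' | ε


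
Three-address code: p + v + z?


Break into single-operator statements:
t1 = p + v
t2 = t1 + z


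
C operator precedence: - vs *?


'*' is multiplicative (level 10); '-' is additive (level 9)
Higher level binds tighter
'*' has higher precedence than '-'


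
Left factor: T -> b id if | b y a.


Common prefix: 'b'
Factored: T -> b T', T' -> id if | y a


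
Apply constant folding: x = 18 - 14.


18 - 14 = 4 at compile time
Optimized: x = 4


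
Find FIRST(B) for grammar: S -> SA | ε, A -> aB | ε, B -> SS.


Per alternative of B: FIRST(SS) = {a, ε}
FIRST(B) = {a, ε}


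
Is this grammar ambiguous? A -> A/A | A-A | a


'a/a-a' has two parse trees (no precedence encoded between / and -)
Ambiguous


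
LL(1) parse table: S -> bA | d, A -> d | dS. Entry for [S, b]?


For [S, b]: 'b' ∈ FIRST(bA)
Entry: S -> bA


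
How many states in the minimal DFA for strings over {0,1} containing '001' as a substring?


KMP-style automaton: 3 progress states + 1 absorbing accept = 4
Minimal DFA: 4 states


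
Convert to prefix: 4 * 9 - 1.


left-to-right (same/higher precedence on left): tree is (- (* 4 9) 1)
Prefix: - * 4 9 1


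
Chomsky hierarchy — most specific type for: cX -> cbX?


LHS has context (more than one symbol) and |LHS| ≤ |RHS|
Classification: Type 1 (Context-Sensitive)


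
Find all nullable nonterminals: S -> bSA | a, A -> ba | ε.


A nonterminal is nullable iff some alternative derives ε (directly, or every symbol in it is nullable)
Nullable: {A}


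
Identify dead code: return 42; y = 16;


statement follows a return and is unreachable
Dead: 'y = 16'


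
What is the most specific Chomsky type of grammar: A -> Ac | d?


Left-linear: every RHS is a terminal or one nonterminal followed by a terminal
Classification: Type 3 (Regular)


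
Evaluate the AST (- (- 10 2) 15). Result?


Evaluate inner: (- 10 2) = 8
Evaluate root: (- 8 15) = -7
Result: -7
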